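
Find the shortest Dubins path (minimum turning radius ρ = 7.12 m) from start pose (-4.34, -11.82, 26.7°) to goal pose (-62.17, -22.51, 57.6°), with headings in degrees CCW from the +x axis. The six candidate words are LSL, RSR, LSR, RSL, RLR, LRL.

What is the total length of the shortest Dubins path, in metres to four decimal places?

94.8692 m

Let ψ = atan2(Δy, Δx) = atan2(-10.69, -57.83) = -169.5270° be the start→goal bearing.
Normalize: d = |goal − start| / ρ = 58.809736/7.12 = 8.259794, α = (θ_start − ψ) mod 360° = 196.2270° = 3.424807 rad, β = (θ_goal − ψ) mod 360° = 227.1270° = 3.964113 rad.
Common terms: sin α = -0.279443, cos α = -0.960162, sin β = -0.732863, cos β = -0.680376, cos(α−β) = 0.858065, d² = 68.224202. Work in radians in the unit-radius frame; every candidate has L = ρ·(t + p + q).
LSL: p² = 2 + d² − 2cos(α−β) + 2d(sin α − sin β) = 75.998386; p = √p² = 8.717705; φ = atan2(cos β − cos α, d + sin α − sin β) = 0.032100 rad; t = (φ − α) mod 2π = 2.890478 rad, q = (β − φ) mod 2π = 3.932014 rad → L = 7.12·(2.890478 + 8.717705 + 3.932014) = 7.12·15.540197 = 110.646205 m
RSR: p² = 2 + d² − 2cos(α−β) + 2d(sin β − sin α) = 61.017758; p = √p² = 7.811386; φ = atan2(cos α − cos β, d − sin α + sin β) = -0.035825 rad; t = (α − φ) mod 2π = 3.460632 rad, q = (φ − β) mod 2π = 2.283246 rad → L = 7.12·(3.460632 + 7.811386 + 2.283246) = 7.12·13.555265 = 96.513487 m
LSR: p² = d² − 2 + 2cos(α−β) + 2d(sin α + sin β) = 51.217446; p = √p² = 7.156637; φ = atan2(−cos α − cos β, d + sin α + sin β) − atan2(−2, p) = 0.495117 rad; t = (φ − α) mod 2π = 3.353495 rad, q = (φ − β) mod 2π = 2.814189 rad → L = 7.12·(3.353495 + 7.156637 + 2.814189) = 7.12·13.324321 = 94.869162 m
RSL: p² = d² − 2 + 2cos(α−β) − 2d(sin α + sin β) = 84.663218; p = √p² = 9.201262; φ = atan2(cos α + cos β, d − sin α − sin β) − atan2(2, p) = -0.389153 rad; t = (α − φ) mod 2π = 3.813959 rad, q = (β − φ) mod 2π = 4.353266 rad → L = 7.12·(3.813959 + 9.201262 + 4.353266) = 7.12·17.368487 = 123.663629 m
RLR: c = (6 − d² + 2cos(α−β) + 2d(sin α − sin β))/8 = -6.627220, |c| > 1 → infeasible
LRL: c = (6 − d² + 2cos(α−β) − 2d(sin α − sin β))/8 = -8.499798, |c| > 1 → infeasible
Shortest: LSR with L = 94.869162 m ≈ 94.8692 m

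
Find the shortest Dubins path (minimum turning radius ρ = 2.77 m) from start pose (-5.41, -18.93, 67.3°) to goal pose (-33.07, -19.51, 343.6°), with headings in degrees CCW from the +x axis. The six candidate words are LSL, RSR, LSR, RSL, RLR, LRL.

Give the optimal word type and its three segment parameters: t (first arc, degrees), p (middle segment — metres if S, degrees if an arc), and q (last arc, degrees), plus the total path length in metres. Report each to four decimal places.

LSL: t = 110.3260°, p = 24.3434 m, q = 165.9740°, L = 37.7013 m

Let ψ = atan2(Δy, Δx) = atan2(-0.58, -27.66) = -178.7987° be the start→goal bearing.
Normalize: d = |goal − start| / ρ = 27.666080/2.77 = 9.987755, α = (θ_start − ψ) mod 360° = 246.0987° = 4.295233 rad, β = (θ_goal − ψ) mod 360° = 162.3987° = 2.834393 rad.
Common terms: sin α = -0.914245, cos α = -0.405162, sin β = 0.302391, cos β = -0.953184, cos(α−β) = 0.109734, d² = 99.755242. Work in radians in the unit-radius frame; every candidate has L = ρ·(t + p + q).
LSL: p² = 2 + d² − 2cos(α−β) + 2d(sin α − sin β) = 77.232853; p = √p² = 8.788222; φ = atan2(cos β − cos α, d + sin α − sin β) = -0.062399 rad; t = (φ − α) mod 2π = 1.925553 rad, q = (β − φ) mod 2π = 2.896792 rad → L = 2.77·(1.925553 + 8.788222 + 2.896792) = 2.77·13.610567 = 37.701271 m
RSR: p² = 2 + d² − 2cos(α−β) + 2d(sin β − sin α) = 125.838694; p = √p² = 11.217785; φ = atan2(cos α − cos β, d − sin α + sin β) = 0.048872 rad; t = (α − φ) mod 2π = 4.246361 rad, q = (φ − β) mod 2π = 3.497665 rad → L = 2.77·(4.246361 + 11.217785 + 3.497665) = 2.77·18.961811 = 52.524215 m
LSR: p² = d² − 2 + 2cos(α−β) + 2d(sin α + sin β) = 85.752609; p = √p² = 9.260270; φ = atan2(−cos α − cos β, d + sin α + sin β) − atan2(−2, p) = 0.356585 rad; t = (φ − α) mod 2π = 2.344536 rad, q = (φ − β) mod 2π = 3.805377 rad → L = 2.77·(2.344536 + 9.260270 + 3.805377) = 2.77·15.410184 = 42.686209 m
RSL: p² = d² − 2 + 2cos(α−β) − 2d(sin α + sin β) = 110.196813; p = √p² = 10.497467; φ = atan2(cos α + cos β, d − sin α − sin β) − atan2(2, p) = -0.315722 rad; t = (α − φ) mod 2π = 4.610955 rad, q = (β − φ) mod 2π = 3.150115 rad → L = 2.77·(4.610955 + 10.497467 + 3.150115) = 2.77·18.258537 = 50.576146 m
RLR: c = (6 − d² + 2cos(α−β) + 2d(sin α − sin β))/8 = -14.729837, |c| > 1 → infeasible
LRL: c = (6 − d² + 2cos(α−β) − 2d(sin α − sin β))/8 = -8.654107, |c| > 1 → infeasible
Shortest: LSL with L = 37.701271 m ≈ 37.7013 m
Convert LSL to answer units (arcs ×180/π): t = 1.925553·180/π = 110.3260°, p = ρ·p = 2.77·8.788222 = 24.3434 m, q = 2.896792·180/π = 165.9740°, L = 37.7013 m.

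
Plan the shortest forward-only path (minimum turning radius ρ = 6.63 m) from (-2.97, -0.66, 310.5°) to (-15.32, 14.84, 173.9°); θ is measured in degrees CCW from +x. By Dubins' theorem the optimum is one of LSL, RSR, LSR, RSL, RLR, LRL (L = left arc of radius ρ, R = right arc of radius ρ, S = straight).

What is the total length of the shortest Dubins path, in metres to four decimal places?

Let ψ = atan2(Δy, Δx) = atan2(15.50, -12.35) = 128.5469° be the start→goal bearing.
Normalize: d = |goal − start| / ρ = 19.818489/6.63 = 2.989214, α = (θ_start − ψ) mod 360° = 181.9531° = 3.175680 rad, β = (θ_goal − ψ) mod 360° = 45.3531° = 0.791560 rad.
Common terms: sin α = -0.034081, cos α = -0.999419, sin β = 0.711451, cos β = 0.702736, cos(α−β) = -0.726575, d² = 8.935400. Work in radians in the unit-radius frame; every candidate has L = ρ·(t + p + q).
LSL: p² = 2 + d² − 2cos(α−β) + 2d(sin α − sin β) = 7.931443; p = √p² = 2.816282; φ = atan2(cos β − cos α, d + sin α − sin β) = 0.649010 rad; t = (φ − α) mod 2π = 3.756515 rad, q = (β − φ) mod 2π = 0.142550 rad → L = 6.63·(3.756515 + 2.816282 + 0.142550) = 6.63·6.715347 = 44.522753 m
RSR: p² = 2 + d² − 2cos(α−β) + 2d(sin β − sin α) = 16.845656; p = √p² = 4.104346; φ = atan2(cos α − cos β, d − sin α + sin β) = -0.427635 rad; t = (α − φ) mod 2π = 3.603315 rad, q = (φ − β) mod 2π = 5.063990 rad → L = 6.63·(3.603315 + 4.104346 + 5.063990) = 6.63·12.771651 = 84.676047 m
LSR: p² = d² − 2 + 2cos(α−β) + 2d(sin α + sin β) = 9.531858; p = √p² = 3.087371; φ = atan2(−cos α − cos β, d + sin α + sin β) − atan2(−2, p) = 0.655567 rad; t = (φ − α) mod 2π = 3.763072 rad, q = (φ − β) mod 2π = 6.147192 rad → L = 6.63·(3.763072 + 3.087371 + 6.147192) = 6.63·12.997635 = 86.174317 m
RSL: p² = d² − 2 + 2cos(α−β) − 2d(sin α + sin β) = 1.432644; p = √p² = 1.196931; φ = atan2(cos α + cos β, d − sin α − sin β) − atan2(2, p) = -1.159140 rad; t = (α − φ) mod 2π = 4.334820 rad, q = (β − φ) mod 2π = 1.950700 rad → L = 6.63·(4.334820 + 1.196931 + 1.950700) = 6.63·7.482452 = 49.608654 m
RLR: c = (6 − d² + 2cos(α−β) + 2d(sin α − sin β))/8 = -1.105707, |c| > 1 → infeasible
LRL: c = (6 − d² + 2cos(α−β) − 2d(sin α − sin β))/8 = 0.008570; p = 2π − arccos c = 4.720959 rad; φ = atan2(cos β − cos α, d + sin α − sin β) = 0.649010 rad; t = (φ − α + p/2) mod 2π = 6.116995 rad, q = (β − α − t + p) mod 2π = 2.503030 rad → L = 6.63·(6.116995 + 4.720959 + 2.503030) = 6.63·13.340983 = 88.450717 m
Shortest: LSL with L = 44.522753 m ≈ 44.5228 m

44.5228 m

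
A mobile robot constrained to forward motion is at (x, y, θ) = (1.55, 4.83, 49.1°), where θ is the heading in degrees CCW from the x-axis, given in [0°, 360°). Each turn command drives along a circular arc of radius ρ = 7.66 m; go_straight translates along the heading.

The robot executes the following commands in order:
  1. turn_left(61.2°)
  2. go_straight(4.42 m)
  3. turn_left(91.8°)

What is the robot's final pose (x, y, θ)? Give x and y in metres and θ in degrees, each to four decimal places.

set_pose: (x, y, θ) = (1.5500, 4.8300, 49.1000°), ρ = 7.66
turn_left(61.2°): centre at ρ to the left, rotate +61.2° → (2.9444, 12.5028, 110.3000°)
go_straight(4.42): x += 4.42·cos θ, y += 4.42·sin θ → (1.4109, 16.6483, 110.3000°)
turn_left(91.8°): centre at ρ to the left, rotate +91.8° → (-8.6552, 21.0880, 202.1000°)

(-8.6552, 21.0880, 202.1000°)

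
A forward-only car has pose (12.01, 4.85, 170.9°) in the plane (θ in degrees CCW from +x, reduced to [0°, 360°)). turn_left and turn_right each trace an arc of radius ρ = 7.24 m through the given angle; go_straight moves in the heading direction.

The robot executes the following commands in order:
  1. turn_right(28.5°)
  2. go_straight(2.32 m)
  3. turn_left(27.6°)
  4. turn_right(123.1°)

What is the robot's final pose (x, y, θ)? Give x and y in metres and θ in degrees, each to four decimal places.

(-0.2899, 21.1490, 46.9000°)

set_pose: (x, y, θ) = (12.0100, 4.8500, 170.9000°), ρ = 7.24
turn_right(28.5°): centre at ρ to the right, rotate −28.5° → (8.7376, 6.2627, 142.4000°)
go_straight(2.32): x += 2.32·cos θ, y += 2.32·sin θ → (6.8995, 7.6782, 142.4000°)
turn_left(27.6°): centre at ρ to the left, rotate +27.6° → (3.7393, 9.0721, 170.0000°)
turn_right(123.1°): centre at ρ to the right, rotate −123.1° → (-0.2899, 21.1490, 46.9000°)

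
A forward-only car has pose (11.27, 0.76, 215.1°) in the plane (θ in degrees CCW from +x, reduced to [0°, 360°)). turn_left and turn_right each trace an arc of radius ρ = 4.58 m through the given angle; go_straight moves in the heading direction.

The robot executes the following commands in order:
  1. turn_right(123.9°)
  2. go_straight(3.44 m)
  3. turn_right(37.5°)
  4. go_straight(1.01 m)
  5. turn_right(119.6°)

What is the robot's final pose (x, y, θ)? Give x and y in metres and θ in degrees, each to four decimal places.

set_pose: (x, y, θ) = (11.2700, 0.7600, 215.1000°), ρ = 4.58
turn_right(123.9°): centre at ρ to the right, rotate −123.9° → (4.0575, 4.4112, 91.2000°)
go_straight(3.44): x += 3.44·cos θ, y += 3.44·sin θ → (3.9854, 7.8505, 91.2000°)
turn_right(37.5°): centre at ρ to the right, rotate −37.5° → (4.8733, 10.6578, 53.7000°)
go_straight(1.01): x += 1.01·cos θ, y += 1.01·sin θ → (5.4712, 11.4718, 53.7000°)
turn_right(119.6°): centre at ρ to the right, rotate −119.6° → (13.3431, 10.6305, -65.9000° ≡ 294.1000°)

(13.3431, 10.6305, 294.1000°)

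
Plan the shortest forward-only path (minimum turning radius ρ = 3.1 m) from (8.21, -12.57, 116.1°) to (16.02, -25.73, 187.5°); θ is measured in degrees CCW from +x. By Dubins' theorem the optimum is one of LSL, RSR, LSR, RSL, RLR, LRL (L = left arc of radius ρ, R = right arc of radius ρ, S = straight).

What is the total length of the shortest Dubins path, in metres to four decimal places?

Let ψ = atan2(Δy, Δx) = atan2(-13.16, 7.81) = -59.3124° be the start→goal bearing.
Normalize: d = |goal − start| / ρ = 15.302996/3.1 = 4.936450, α = (θ_start − ψ) mod 360° = 175.4124° = 3.061523 rad, β = (θ_goal − ψ) mod 360° = 246.8124° = 4.307688 rad.
Common terms: sin α = 0.079984, cos α = -0.996796, sin β = -0.919220, cos β = -0.393744, cos(α−β) = 0.318959, d² = 24.368543. Work in radians in the unit-radius frame; every candidate has L = ρ·(t + p + q).
LSL: p² = 2 + d² − 2cos(α−β) + 2d(sin α − sin β) = 35.595670; p = √p² = 5.966211; φ = atan2(cos β − cos α, d + sin α − sin β) = 0.101251 rad; t = (φ − α) mod 2π = 3.322913 rad, q = (β − φ) mod 2π = 4.206437 rad → L = 3.1·(3.322913 + 5.966211 + 4.206437) = 3.1·13.495561 = 41.836239 m
RSR: p² = 2 + d² − 2cos(α−β) + 2d(sin β − sin α) = 15.865580; p = √p² = 3.983162; φ = atan2(cos α − cos β, d − sin α + sin β) = -0.151985 rad; t = (α − φ) mod 2π = 3.213508 rad, q = (φ − β) mod 2π = 1.823512 rad → L = 3.1·(3.213508 + 3.983162 + 1.823512) = 3.1·9.020182 = 27.962565 m
LSR: p² = d² − 2 + 2cos(α−β) + 2d(sin α + sin β) = 14.720766; p = √p² = 3.836765; φ = atan2(−cos α − cos β, d + sin α + sin β) − atan2(−2, p) = 0.807709 rad; t = (φ − α) mod 2π = 4.029371 rad, q = (φ − β) mod 2π = 2.783206 rad → L = 3.1·(4.029371 + 3.836765 + 2.783206) = 3.1·10.649343 = 33.012962 m
RSL: p² = d² − 2 + 2cos(α−β) − 2d(sin α + sin β) = 31.292157; p = √p² = 5.593939; φ = atan2(cos α + cos β, d − sin α − sin β) − atan2(2, p) = -0.579628 rad; t = (α − φ) mod 2π = 3.641151 rad, q = (β − φ) mod 2π = 4.887316 rad → L = 3.1·(3.641151 + 5.593939 + 4.887316) = 3.1·14.122407 = 43.779461 m
RLR: c = (6 − d² + 2cos(α−β) + 2d(sin α − sin β))/8 = -0.983197; p = 2π − arccos c = 3.325167 rad; φ = atan2(cos α − cos β, d − sin α + sin β) = -0.151985 rad; t = (α − φ + p/2) mod 2π = 4.876092 rad, q = (α − β − t + p) mod 2π = 3.486096 rad → L = 3.1·(4.876092 + 3.325167 + 3.486096) = 3.1·11.687355 = 36.230800 m
LRL: c = (6 − d² + 2cos(α−β) − 2d(sin α − sin β))/8 = -3.449459, |c| > 1 → infeasible
Shortest: RSR with L = 27.962565 m ≈ 27.9626 m

27.9626 m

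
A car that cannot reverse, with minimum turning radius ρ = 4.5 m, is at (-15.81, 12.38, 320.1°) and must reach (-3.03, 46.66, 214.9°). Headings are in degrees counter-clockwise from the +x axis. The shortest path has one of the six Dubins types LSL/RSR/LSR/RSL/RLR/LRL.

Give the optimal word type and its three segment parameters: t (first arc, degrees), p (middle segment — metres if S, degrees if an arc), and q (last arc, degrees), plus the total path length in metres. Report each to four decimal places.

LSL: t = 105.2236°, p = 29.8643 m, q = 149.5764°, L = 49.8762 m

Let ψ = atan2(Δy, Δx) = atan2(34.28, 12.78) = 69.5539° be the start→goal bearing.
Normalize: d = |goal − start| / ρ = 36.584789/4.5 = 8.129953, α = (θ_start − ψ) mod 360° = 250.5461° = 4.372854 rad, β = (θ_goal − ψ) mod 360° = 145.3461° = 2.536767 rad.
Common terms: sin α = -0.942910, cos α = -0.333049, sin β = 0.568618, cos β = -0.822601, cos(α−β) = -0.262189, d² = 66.096138. Work in radians in the unit-radius frame; every candidate has L = ρ·(t + p + q).
LSL: p² = 2 + d² − 2cos(α−β) + 2d(sin α − sin β) = 44.043215; p = √p² = 6.636506; φ = atan2(cos β − cos α, d + sin α − sin β) = -0.073834 rad; t = (φ − α) mod 2π = 1.836498 rad, q = (β − φ) mod 2π = 2.610601 rad → L = 4.5·(1.836498 + 6.636506 + 2.610601) = 4.5·11.083605 = 49.876223 m
RSR: p² = 2 + d² − 2cos(α−β) + 2d(sin β − sin α) = 93.197819; p = √p² = 9.653902; φ = atan2(cos α − cos β, d − sin α + sin β) = 0.050732 rad; t = (α − φ) mod 2π = 4.322122 rad, q = (φ − β) mod 2π = 3.797150 rad → L = 4.5·(4.322122 + 9.653902 + 3.797150) = 4.5·17.773173 = 79.979280 m
LSR: p² = d² − 2 + 2cos(α−β) + 2d(sin α + sin β) = 57.485820; p = √p² = 7.581940; φ = atan2(−cos α − cos β, d + sin α + sin β) − atan2(−2, p) = 0.405829 rad; t = (φ − α) mod 2π = 2.316160 rad, q = (φ − β) mod 2π = 4.152247 rad → L = 4.5·(2.316160 + 7.581940 + 4.152247) = 4.5·14.050347 = 63.226563 m
RSL: p² = d² − 2 + 2cos(α−β) − 2d(sin α + sin β) = 69.657700; p = √p² = 8.346119; φ = atan2(cos α + cos β, d − sin α − sin β) − atan2(2, p) = -0.370261 rad; t = (α − φ) mod 2π = 4.743115 rad, q = (β − φ) mod 2π = 2.907028 rad → L = 4.5·(4.743115 + 8.346119 + 2.907028) = 4.5·15.996262 = 71.983179 m
RLR: c = (6 − d² + 2cos(α−β) + 2d(sin α − sin β))/8 = -10.649727, |c| > 1 → infeasible
LRL: c = (6 − d² + 2cos(α−β) − 2d(sin α − sin β))/8 = -4.505402, |c| > 1 → infeasible
Shortest: LSL with L = 49.876223 m ≈ 49.8762 m
Convert LSL to answer units (arcs ×180/π): t = 1.836498·180/π = 105.2236°, p = ρ·p = 4.5·6.636506 = 29.8643 m, q = 2.610601·180/π = 149.5764°, L = 49.8762 m.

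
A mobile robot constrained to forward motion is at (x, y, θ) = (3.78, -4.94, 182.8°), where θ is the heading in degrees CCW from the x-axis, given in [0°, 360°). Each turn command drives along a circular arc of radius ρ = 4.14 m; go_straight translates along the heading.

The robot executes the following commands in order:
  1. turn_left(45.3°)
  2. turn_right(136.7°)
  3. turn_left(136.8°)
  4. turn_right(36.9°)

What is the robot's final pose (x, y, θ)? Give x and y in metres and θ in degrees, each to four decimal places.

(-15.8195, -2.2886, 191.3000°)

set_pose: (x, y, θ) = (3.7800, -4.9400, 182.8000°), ρ = 4.14
turn_left(45.3°): centre at ρ to the left, rotate +45.3° → (0.9008, -6.3102, 228.1000°)
turn_right(136.7°): centre at ρ to the right, rotate −136.7° → (-6.3194, -3.6466, 91.4000°)
turn_left(136.8°): centre at ρ to the left, rotate +136.8° → (-13.5445, -0.9883, 228.2000°)
turn_right(36.9°): centre at ρ to the right, rotate −36.9° → (-15.8195, -2.2886, 191.3000°)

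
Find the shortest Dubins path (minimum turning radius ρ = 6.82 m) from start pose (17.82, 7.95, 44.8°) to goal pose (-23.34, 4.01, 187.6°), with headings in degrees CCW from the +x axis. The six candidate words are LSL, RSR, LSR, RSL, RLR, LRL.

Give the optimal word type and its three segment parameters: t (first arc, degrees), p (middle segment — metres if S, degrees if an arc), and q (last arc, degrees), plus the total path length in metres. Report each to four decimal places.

Let ψ = atan2(Δy, Δx) = atan2(-3.94, -41.16) = -174.5321° be the start→goal bearing.
Normalize: d = |goal − start| / ρ = 41.348146/6.82 = 6.062778, α = (θ_start − ψ) mod 360° = 219.3321° = 3.828067 rad, β = (θ_goal − ψ) mod 360° = 2.1321° = 0.037212 rad.
Common terms: sin α = -0.633814, cos α = -0.773485, sin β = 0.037203, cos β = 0.999308, cos(α−β) = -0.796530, d² = 36.757278. Work in radians in the unit-radius frame; every candidate has L = ρ·(t + p + q).
LSL: p² = 2 + d² − 2cos(α−β) + 2d(sin α − sin β) = 32.213880; p = √p² = 5.675727; φ = atan2(cos β − cos α, d + sin α − sin β) = 0.317662 rad; t = (φ − α) mod 2π = 2.772780 rad, q = (β − φ) mod 2π = 6.002735 rad → L = 6.82·(2.772780 + 5.675727 + 6.002735) = 6.82·14.451243 = 98.557476 m
RSR: p² = 2 + d² − 2cos(α−β) + 2d(sin β − sin α) = 48.486795; p = √p² = 6.963246; φ = atan2(cos α − cos β, d − sin α + sin β) = -0.257427 rad; t = (α − φ) mod 2π = 4.085494 rad, q = (φ − β) mod 2π = 5.988547 rad → L = 6.82·(4.085494 + 6.963246 + 5.988547) = 6.82·17.037286 = 116.194293 m
LSR: p² = d² − 2 + 2cos(α−β) + 2d(sin α + sin β) = 25.929980; p = √p² = 5.092149; φ = atan2(−cos α − cos β, d + sin α + sin β) − atan2(−2, p) = 0.332962 rad; t = (φ − α) mod 2π = 2.788080 rad, q = (φ − β) mod 2π = 0.295750 rad → L = 6.82·(2.788080 + 5.092149 + 0.295750) = 6.82·8.175978 = 55.760173 m
RSL: p² = d² − 2 + 2cos(α−β) − 2d(sin α + sin β) = 40.398456; p = √p² = 6.355978; φ = atan2(cos α + cos β, d − sin α − sin β) − atan2(2, p) = -0.270958 rad; t = (α − φ) mod 2π = 4.099025 rad, q = (β − φ) mod 2π = 0.308170 rad → L = 6.82·(4.099025 + 6.355978 + 0.308170) = 6.82·10.763173 = 73.404839 m
RLR: c = (6 − d² + 2cos(α−β) + 2d(sin α − sin β))/8 = -5.060849, |c| > 1 → infeasible
LRL: c = (6 − d² + 2cos(α−β) − 2d(sin α − sin β))/8 = -3.026735, |c| > 1 → infeasible
Shortest: LSR with L = 55.760173 m ≈ 55.7602 m
Convert LSR to answer units (arcs ×180/π): t = 2.788080·180/π = 159.7452°, p = ρ·p = 6.82·5.092149 = 34.7285 m, q = 0.295750·180/π = 16.9452°, L = 55.7602 m.

LSR: t = 159.7452°, p = 34.7285 m, q = 16.9452°, L = 55.7602 m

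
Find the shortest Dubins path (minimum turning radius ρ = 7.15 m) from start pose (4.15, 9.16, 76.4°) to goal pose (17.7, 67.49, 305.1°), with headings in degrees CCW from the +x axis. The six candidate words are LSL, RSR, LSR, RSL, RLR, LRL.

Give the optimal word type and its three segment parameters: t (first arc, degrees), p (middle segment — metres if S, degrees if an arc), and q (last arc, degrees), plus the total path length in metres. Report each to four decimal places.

LSR: t = 13.2189°, p = 52.6337 m, q = 144.5189°, L = 72.3180 m

Let ψ = atan2(Δy, Δx) = atan2(58.33, 13.55) = 76.9222° be the start→goal bearing.
Normalize: d = |goal − start| / ρ = 59.883148/7.15 = 8.375265, α = (θ_start − ψ) mod 360° = 359.4778° = 6.274071 rad, β = (θ_goal − ψ) mod 360° = 228.1778° = 3.982454 rad.
Common terms: sin α = -0.009114, cos α = 0.999958, sin β = -0.745218, cos β = -0.666821, cos(α−β) = -0.660002, d² = 70.145071. Work in radians in the unit-radius frame; every candidate has L = ρ·(t + p + q).
LSL: p² = 2 + d² − 2cos(α−β) + 2d(sin α − sin β) = 85.795205; p = √p² = 9.262570; φ = atan2(cos β − cos α, d + sin α − sin β) = -0.180933 rad; t = (φ − α) mod 2π = 6.111366 rad, q = (β − φ) mod 2π = 4.163387 rad → L = 7.15·(6.111366 + 9.262570 + 4.163387) = 7.15·19.537323 = 139.691862 m
RSR: p² = 2 + d² − 2cos(α−β) + 2d(sin β − sin α) = 61.134944; p = √p² = 7.818884; φ = atan2(cos α − cos β, d − sin α + sin β) = 0.214822 rad; t = (α − φ) mod 2π = 6.059249 rad, q = (φ − β) mod 2π = 2.515553 rad → L = 7.15·(6.059249 + 7.818884 + 2.515553) = 7.15·16.393686 = 117.214858 m
LSR: p² = d² − 2 + 2cos(α−β) + 2d(sin α + sin β) = 54.189612; p = √p² = 7.361359; φ = atan2(−cos α − cos β, d + sin α + sin β) − atan2(−2, p) = 0.221600 rad; t = (φ − α) mod 2π = 0.230714 rad, q = (φ − β) mod 2π = 2.522331 rad → L = 7.15·(0.230714 + 7.361359 + 2.522331) = 7.15·10.114404 = 72.317990 m
RSL: p² = d² − 2 + 2cos(α−β) − 2d(sin α + sin β) = 79.460523; p = √p² = 8.914063; φ = atan2(cos α + cos β, d − sin α − sin β) − atan2(2, p) = -0.184236 rad; t = (α − φ) mod 2π = 0.175122 rad, q = (β − φ) mod 2π = 4.166690 rad → L = 7.15·(0.175122 + 8.914063 + 4.166690) = 7.15·13.255875 = 94.779507 m
RLR: c = (6 − d² + 2cos(α−β) + 2d(sin α − sin β))/8 = -6.641868, |c| > 1 → infeasible
LRL: c = (6 − d² + 2cos(α−β) − 2d(sin α − sin β))/8 = -9.724401, |c| > 1 → infeasible
Shortest: LSR with L = 72.317990 m ≈ 72.3180 m
Convert LSR to answer units (arcs ×180/π): t = 0.230714·180/π = 13.2189°, p = ρ·p = 7.15·7.361359 = 52.6337 m, q = 2.522331·180/π = 144.5189°, L = 72.3180 m.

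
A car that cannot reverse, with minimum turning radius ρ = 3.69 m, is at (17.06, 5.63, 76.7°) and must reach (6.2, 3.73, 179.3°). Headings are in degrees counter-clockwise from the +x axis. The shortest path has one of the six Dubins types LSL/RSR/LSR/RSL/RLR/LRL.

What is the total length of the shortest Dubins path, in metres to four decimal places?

18.4161 m

Let ψ = atan2(Δy, Δx) = atan2(-1.90, -10.86) = -170.0763° be the start→goal bearing.
Normalize: d = |goal − start| / ρ = 11.024954/3.69 = 2.987792, α = (θ_start − ψ) mod 360° = 246.7763° = 4.307059 rad, β = (θ_goal − ψ) mod 360° = 349.3763° = 6.097767 rad.
Common terms: sin α = -0.918972, cos α = -0.394322, sin β = -0.184358, cos β = 0.982859, cos(α−β) = -0.218143, d² = 8.926903. Work in radians in the unit-radius frame; every candidate has L = ρ·(t + p + q).
LSL: p² = 2 + d² − 2cos(α−β) + 2d(sin α − sin β) = 6.973437; p = √p² = 2.640727; φ = atan2(cos β − cos α, d + sin α − sin β) = 0.548627 rad; t = (φ − α) mod 2π = 2.524753 rad, q = (β − φ) mod 2π = 5.549140 rad → L = 3.69·(2.524753 + 2.640727 + 5.549140) = 3.69·10.714620 = 39.536947 m
RSR: p² = 2 + d² − 2cos(α−β) + 2d(sin β − sin α) = 15.752942; p = √p² = 3.968998; φ = atan2(cos α − cos β, d − sin α + sin β) = -0.354354 rad; t = (α − φ) mod 2π = 4.661413 rad, q = (φ − β) mod 2π = 6.114250 rad → L = 3.69·(4.661413 + 3.968998 + 6.114250) = 3.69·14.744660 = 54.407797 m
LSR: p² = d² − 2 + 2cos(α−β) + 2d(sin α + sin β) = -0.102426 < 0 → infeasible
RSL: p² = d² − 2 + 2cos(α−β) − 2d(sin α + sin β) = 13.083658; p = √p² = 3.617134; φ = atan2(cos α + cos β, d − sin α − sin β) − atan2(2, p) = -0.362208 rad; t = (α − φ) mod 2π = 4.669268 rad, q = (β − φ) mod 2π = 0.176790 rad → L = 3.69·(4.669268 + 3.617134 + 0.176790) = 3.69·8.463192 = 31.229177 m
RLR: c = (6 − d² + 2cos(α−β) + 2d(sin α − sin β))/8 = -0.969118; p = 2π − arccos c = 3.390762 rad; φ = atan2(cos α − cos β, d − sin α + sin β) = -0.354354 rad; t = (α − φ + p/2) mod 2π = 0.073609 rad, q = (α − β − t + p) mod 2π = 1.526445 rad → L = 3.69·(0.073609 + 3.390762 + 1.526445) = 3.69·4.990815 = 18.416108 m
LRL: c = (6 − d² + 2cos(α−β) − 2d(sin α − sin β))/8 = 0.128320; p = 2π − arccos c = 4.841064 rad; φ = atan2(cos β − cos α, d + sin α − sin β) = 0.548627 rad; t = (φ − α + p/2) mod 2π = 4.945285 rad, q = (β − α − t + p) mod 2π = 1.686487 rad → L = 3.69·(4.945285 + 4.841064 + 1.686487) = 3.69·11.472836 = 42.334765 m
Shortest: RLR with L = 18.416108 m ≈ 18.4161 m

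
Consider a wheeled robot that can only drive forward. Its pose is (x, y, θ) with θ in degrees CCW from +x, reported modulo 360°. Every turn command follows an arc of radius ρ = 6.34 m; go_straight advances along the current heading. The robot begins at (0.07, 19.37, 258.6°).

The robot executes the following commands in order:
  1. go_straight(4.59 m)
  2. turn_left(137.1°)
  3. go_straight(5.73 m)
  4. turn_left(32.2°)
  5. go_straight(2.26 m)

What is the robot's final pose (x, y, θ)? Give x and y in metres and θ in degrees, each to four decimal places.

(16.7554, 16.6698, 67.9000°)

set_pose: (x, y, θ) = (0.0700, 19.3700, 258.6000°), ρ = 6.34
go_straight(4.59): x += 4.59·cos θ, y += 4.59·sin θ → (-0.8372, 14.8706, 258.6000°)
turn_left(137.1°): centre at ρ to the left, rotate +137.1° → (9.0773, 8.4688, 395.7000° ≡ 35.7000°)
go_straight(5.73): x += 5.73·cos θ, y += 5.73·sin θ → (13.7306, 11.8125, 35.7000°)
turn_left(32.2°): centre at ρ to the left, rotate +32.2° → (15.9051, 14.5758, 67.9000°)
go_straight(2.26): x += 2.26·cos θ, y += 2.26·sin θ → (16.7554, 16.6698, 67.9000°)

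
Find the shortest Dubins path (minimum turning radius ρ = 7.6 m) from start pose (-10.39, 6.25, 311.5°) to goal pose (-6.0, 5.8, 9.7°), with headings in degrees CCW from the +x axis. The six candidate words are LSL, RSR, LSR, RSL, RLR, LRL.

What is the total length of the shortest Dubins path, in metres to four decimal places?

Let ψ = atan2(Δy, Δx) = atan2(-0.45, 4.39) = -5.8527° be the start→goal bearing.
Normalize: d = |goal − start| / ρ = 4.413004/7.6 = 0.580658, α = (θ_start − ψ) mod 360° = 317.3527° = 5.538850 rad, β = (θ_goal − ψ) mod 360° = 15.5527° = 0.271446 rad.
Common terms: sin α = -0.677483, cos α = 0.735538, sin β = 0.268125, cos β = 0.963384, cos(α−β) = 0.526956, d² = 0.337164. Work in radians in the unit-radius frame; every candidate has L = ρ·(t + p + q).
LSL: p² = 2 + d² − 2cos(α−β) + 2d(sin α − sin β) = 0.185102; p = √p² = 0.430235; φ = atan2(cos β − cos α, d + sin α − sin β) = 2.583481 rad; t = (φ − α) mod 2π = 3.327817 rad, q = (β − φ) mod 2π = 3.971150 rad → L = 7.6·(3.327817 + 0.430235 + 3.971150) = 7.6·7.729202 = 58.741934 m
RSR: p² = 2 + d² − 2cos(α−β) + 2d(sin β − sin α) = 2.381403; p = √p² = 1.543179; φ = atan2(cos α − cos β, d − sin α + sin β) = -0.148189 rad; t = (α − φ) mod 2π = 5.687039 rad, q = (φ − β) mod 2π = 5.863550 rad → L = 7.6·(5.687039 + 1.543179 + 5.863550) = 7.6·13.093768 = 99.512640 m
LSR: p² = d² − 2 + 2cos(α−β) + 2d(sin α + sin β) = -1.084319 < 0 → infeasible
RSL: p² = d² − 2 + 2cos(α−β) − 2d(sin α + sin β) = -0.133529 < 0 → infeasible
RLR: c = (6 − d² + 2cos(α−β) + 2d(sin α − sin β))/8 = 0.702325; p = 2π − arccos c = 5.491047 rad; φ = atan2(cos α − cos β, d − sin α + sin β) = -0.148189 rad; t = (α − φ + p/2) mod 2π = 2.149377 rad, q = (α − β − t + p) mod 2π = 2.325889 rad → L = 7.6·(2.149377 + 5.491047 + 2.325889) = 7.6·9.966312 = 75.743971 m
LRL: c = (6 − d² + 2cos(α−β) − 2d(sin α − sin β))/8 = 0.976862; p = 2π − arccos c = 6.067651 rad; φ = atan2(cos β − cos α, d + sin α − sin β) = 2.583481 rad; t = (φ − α + p/2) mod 2π = 0.078457 rad, q = (β − α − t + p) mod 2π = 0.721790 rad → L = 7.6·(0.078457 + 6.067651 + 0.721790) = 7.6·6.867898 = 52.196025 m
Shortest: LRL with L = 52.196025 m ≈ 52.1960 m

52.1960 m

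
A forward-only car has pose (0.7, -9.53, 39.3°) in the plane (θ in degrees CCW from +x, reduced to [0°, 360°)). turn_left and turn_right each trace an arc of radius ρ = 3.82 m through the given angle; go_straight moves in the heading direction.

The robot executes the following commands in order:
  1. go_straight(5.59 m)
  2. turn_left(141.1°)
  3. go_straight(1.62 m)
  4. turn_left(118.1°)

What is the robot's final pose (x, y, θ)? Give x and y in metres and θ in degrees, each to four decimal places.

set_pose: (x, y, θ) = (0.7000, -9.5300, 39.3000°), ρ = 3.82
go_straight(5.59): x += 5.59·cos θ, y += 5.59·sin θ → (5.0258, -5.9894, 39.3000°)
turn_left(141.1°): centre at ρ to the left, rotate +141.1° → (2.5796, 0.7866, 180.4000°)
go_straight(1.62): x += 1.62·cos θ, y += 1.62·sin θ → (0.9596, 0.7753, 180.4000°)
turn_left(118.1°): centre at ρ to the left, rotate +118.1° → (-2.3708, -4.8674, 298.5000°)

(-2.3708, -4.8674, 298.5000°)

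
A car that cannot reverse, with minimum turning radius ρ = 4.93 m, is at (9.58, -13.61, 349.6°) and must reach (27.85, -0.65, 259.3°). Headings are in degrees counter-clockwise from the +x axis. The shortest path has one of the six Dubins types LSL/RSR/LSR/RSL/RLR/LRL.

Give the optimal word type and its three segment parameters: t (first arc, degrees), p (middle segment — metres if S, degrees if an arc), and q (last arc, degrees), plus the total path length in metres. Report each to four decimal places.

LSR: t = 85.8207°, p = 11.8912 m, q = 176.1207°, L = 34.4299 m

Let ψ = atan2(Δy, Δx) = atan2(12.96, 18.27) = 35.3503° be the start→goal bearing.
Normalize: d = |goal − start| / ρ = 22.399877/4.93 = 4.543586, α = (θ_start − ψ) mod 360° = 314.2497° = 5.484691 rad, β = (θ_goal − ψ) mod 360° = 223.9497° = 3.908659 rad.
Common terms: sin α = -0.716306, cos α = 0.697786, sin β = -0.694026, cos β = -0.719950, cos(α−β) = -0.005236, d² = 20.644171. Work in radians in the unit-radius frame; every candidate has L = ρ·(t + p + q).
LSL: p² = 2 + d² − 2cos(α−β) + 2d(sin α − sin β) = 22.452178; p = √p² = 4.738373; φ = atan2(cos β − cos α, d + sin α − sin β) = -0.303857 rad; t = (φ − α) mod 2π = 0.494637 rad, q = (β − φ) mod 2π = 4.212516 rad → L = 4.93·(0.494637 + 4.738373 + 4.212516) = 4.93·9.445526 = 46.566443 m
RSR: p² = 2 + d² − 2cos(α−β) + 2d(sin β − sin α) = 22.857107; p = √p² = 4.780911; φ = atan2(cos α − cos β, d − sin α + sin β) = 0.301069 rad; t = (α − φ) mod 2π = 5.183622 rad, q = (φ − β) mod 2π = 2.675595 rad → L = 4.93·(5.183622 + 4.780911 + 2.675595) = 4.93·12.640128 = 62.315832 m
LSR: p² = d² − 2 + 2cos(α−β) + 2d(sin α + sin β) = 5.817769; p = √p² = 2.412005; φ = atan2(−cos α − cos β, d + sin α + sin β) − atan2(−2, p) = 0.699359 rad; t = (φ − α) mod 2π = 1.497853 rad, q = (φ − β) mod 2π = 3.073886 rad → L = 4.93·(1.497853 + 2.412005 + 3.073886) = 4.93·6.983744 = 34.429858 m
RSL: p² = d² − 2 + 2cos(α−β) − 2d(sin α + sin β) = 31.449629; p = √p² = 5.607997; φ = atan2(cos α + cos β, d − sin α − sin β) − atan2(2, p) = -0.346295 rad; t = (α − φ) mod 2π = 5.830986 rad, q = (β − φ) mod 2π = 4.254954 rad → L = 4.93·(5.830986 + 5.607997 + 4.254954) = 4.93·15.693936 = 77.371105 m
RLR: c = (6 − d² + 2cos(α−β) + 2d(sin α − sin β))/8 = -1.857138, |c| > 1 → infeasible
LRL: c = (6 − d² + 2cos(α−β) − 2d(sin α − sin β))/8 = -1.806522, |c| > 1 → infeasible
Shortest: LSR with L = 34.429858 m ≈ 34.4299 m
Convert LSR to answer units (arcs ×180/π): t = 1.497853·180/π = 85.8207°, p = ρ·p = 4.93·2.412005 = 11.8912 m, q = 3.073886·180/π = 176.1207°, L = 34.4299 m.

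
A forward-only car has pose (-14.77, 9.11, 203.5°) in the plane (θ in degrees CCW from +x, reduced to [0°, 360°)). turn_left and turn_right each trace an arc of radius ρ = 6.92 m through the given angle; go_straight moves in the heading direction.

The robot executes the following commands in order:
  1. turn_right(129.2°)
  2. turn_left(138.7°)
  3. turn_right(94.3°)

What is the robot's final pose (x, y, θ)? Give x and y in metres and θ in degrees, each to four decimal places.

set_pose: (x, y, θ) = (-14.7700, 9.1100, 203.5000°), ρ = 6.92
turn_right(129.2°): centre at ρ to the right, rotate −129.2° → (-24.1912, 17.3286, 74.3000°)
turn_left(138.7°): centre at ρ to the left, rotate +138.7° → (-34.6219, 25.0048, 213.0000°)
turn_right(94.3°): centre at ρ to the right, rotate −94.3° → (-44.4607, 27.4852, 118.7000°)

(-44.4607, 27.4852, 118.7000°)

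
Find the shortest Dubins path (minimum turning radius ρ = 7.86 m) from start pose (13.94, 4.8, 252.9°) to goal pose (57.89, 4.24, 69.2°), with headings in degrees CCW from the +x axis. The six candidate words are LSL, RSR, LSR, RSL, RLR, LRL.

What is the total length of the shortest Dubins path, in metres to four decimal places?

53.6276 m

Let ψ = atan2(Δy, Δx) = atan2(-0.56, 43.95) = -0.7300° be the start→goal bearing.
Normalize: d = |goal − start| / ρ = 43.953568/7.86 = 5.592057, α = (θ_start − ψ) mod 360° = 253.6300° = 4.426679 rad, β = (θ_goal − ψ) mod 360° = 69.9300° = 1.220509 rad.
Common terms: sin α = -0.959462, cos α = -0.281839, sin β = 0.939274, cos β = 0.343168, cos(α−β) = -0.997916, d² = 31.271101. Work in radians in the unit-radius frame; every candidate has L = ρ·(t + p + q).
LSL: p² = 2 + d² − 2cos(α−β) + 2d(sin α − sin β) = 14.031254; p = √p² = 3.745832; φ = atan2(cos β − cos α, d + sin α − sin β) = 0.167638 rad; t = (φ − α) mod 2π = 2.024145 rad, q = (β − φ) mod 2π = 1.052871 rad → L = 7.86·(2.024145 + 3.745832 + 1.052871) = 7.86·6.822847 = 53.627578 m
RSR: p² = 2 + d² − 2cos(α−β) + 2d(sin β − sin α) = 56.502610; p = √p² = 7.516822; φ = atan2(cos α − cos β, d − sin α + sin β) = -0.083244 rad; t = (α − φ) mod 2π = 4.509923 rad, q = (φ − β) mod 2π = 4.979433 rad → L = 7.86·(4.509923 + 7.516822 + 4.979433) = 7.86·17.006177 = 133.668551 m
LSR: p² = d² − 2 + 2cos(α−β) + 2d(sin α + sin β) = 27.049489; p = √p² = 5.200912; φ = atan2(−cos α − cos β, d + sin α + sin β) − atan2(−2, p) = 0.356109 rad; t = (φ − α) mod 2π = 2.212615 rad, q = (φ − β) mod 2π = 5.418785 rad → L = 7.86·(2.212615 + 5.200912 + 5.418785) = 7.86·12.832313 = 100.861977 m
RSL: p² = d² − 2 + 2cos(α−β) − 2d(sin α + sin β) = 27.501050; p = √p² = 5.244144; φ = atan2(cos α + cos β, d − sin α − sin β) − atan2(2, p) = -0.353423 rad; t = (α − φ) mod 2π = 4.780102 rad, q = (β − φ) mod 2π = 1.573932 rad → L = 7.86·(4.780102 + 5.244144 + 1.573932) = 7.86·11.598178 = 91.161681 m
RLR: c = (6 − d² + 2cos(α−β) + 2d(sin α − sin β))/8 = -6.062826, |c| > 1 → infeasible
LRL: c = (6 − d² + 2cos(α−β) − 2d(sin α − sin β))/8 = -0.753907; p = 2π − arccos c = 3.858400 rad; φ = atan2(cos β − cos α, d + sin α − sin β) = 0.167638 rad; t = (φ − α + p/2) mod 2π = 3.953345 rad, q = (β − α − t + p) mod 2π = 2.982071 rad → L = 7.86·(3.953345 + 3.858400 + 2.982071) = 7.86·10.793816 = 84.839397 m
Shortest: LSL with L = 53.627578 m ≈ 53.6276 m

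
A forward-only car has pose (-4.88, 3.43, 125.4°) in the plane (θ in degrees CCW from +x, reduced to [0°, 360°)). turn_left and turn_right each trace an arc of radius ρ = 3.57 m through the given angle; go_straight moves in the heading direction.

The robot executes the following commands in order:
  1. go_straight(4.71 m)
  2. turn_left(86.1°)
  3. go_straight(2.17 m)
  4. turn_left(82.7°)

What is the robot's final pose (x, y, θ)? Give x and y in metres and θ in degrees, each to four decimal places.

set_pose: (x, y, θ) = (-4.8800, 3.4300, 125.4000°), ρ = 3.57
go_straight(4.71): x += 4.71·cos θ, y += 4.71·sin θ → (-7.6084, 7.2693, 125.4000°)
turn_left(86.1°): centre at ρ to the left, rotate +86.1° → (-12.3837, 8.2451, 211.5000°)
go_straight(2.17): x += 2.17·cos θ, y += 2.17·sin θ → (-14.2340, 7.1113, 211.5000°)
turn_left(82.7°): centre at ρ to the left, rotate +82.7° → (-15.6249, 2.6040, 294.2000°)

(-15.6249, 2.6040, 294.2000°)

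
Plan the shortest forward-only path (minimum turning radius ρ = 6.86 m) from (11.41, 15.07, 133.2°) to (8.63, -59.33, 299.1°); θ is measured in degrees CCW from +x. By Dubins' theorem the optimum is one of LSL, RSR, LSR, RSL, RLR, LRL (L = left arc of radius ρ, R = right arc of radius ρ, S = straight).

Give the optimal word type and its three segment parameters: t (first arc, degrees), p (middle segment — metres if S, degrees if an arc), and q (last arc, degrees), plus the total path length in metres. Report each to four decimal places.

Let ψ = atan2(Δy, Δx) = atan2(-74.40, -2.78) = -92.1399° be the start→goal bearing.
Normalize: d = |goal − start| / ρ = 74.451920/6.86 = 10.853050, α = (θ_start − ψ) mod 360° = 225.3399° = 3.932923 rad, β = (θ_goal − ψ) mod 360° = 31.2399° = 0.545239 rad.
Common terms: sin α = -0.711289, cos α = -0.702900, sin β = 0.518622, cos β = 0.855003, cos(α−β) = -0.969872, d² = 117.788685. Work in radians in the unit-radius frame; every candidate has L = ρ·(t + p + q).
LSL: p² = 2 + d² − 2cos(α−β) + 2d(sin α − sin β) = 95.031847; p = √p² = 9.748428; φ = atan2(cos β − cos α, d + sin α − sin β) = 0.160499 rad; t = (φ − α) mod 2π = 2.510761 rad, q = (β − φ) mod 2π = 0.384740 rad → L = 6.86·(2.510761 + 9.748428 + 0.384740) = 6.86·12.643929 = 86.737354 m
RSR: p² = 2 + d² − 2cos(α−β) + 2d(sin β − sin α) = 148.425011; p = √p² = 12.182980; φ = atan2(cos α − cos β, d − sin α + sin β) = -0.128226 rad; t = (α − φ) mod 2π = 4.061150 rad, q = (φ − β) mod 2π = 5.609720 rad → L = 6.86·(4.061150 + 12.182980 + 5.609720) = 6.86·21.853850 = 149.917409 m
LSR: p² = d² − 2 + 2cos(α−β) + 2d(sin α + sin β) = 109.666901; p = √p² = 10.472197; φ = atan2(−cos α − cos β, d + sin α + sin β) − atan2(−2, p) = 0.174442 rad; t = (φ − α) mod 2π = 2.524705 rad, q = (φ − β) mod 2π = 5.912389 rad → L = 6.86·(2.524705 + 10.472197 + 5.912389) = 6.86·18.909290 = 129.717727 m
RSL: p² = d² − 2 + 2cos(α−β) − 2d(sin α + sin β) = 118.030981; p = √p² = 10.864206; φ = atan2(cos α + cos β, d − sin α − sin β) − atan2(2, p) = -0.168283 rad; t = (α − φ) mod 2π = 4.101206 rad, q = (β − φ) mod 2π = 0.713522 rad → L = 6.86·(4.101206 + 10.864206 + 0.713522) = 6.86·15.678934 = 107.557491 m
RLR: c = (6 − d² + 2cos(α−β) + 2d(sin α − sin β))/8 = -17.553126, |c| > 1 → infeasible
LRL: c = (6 − d² + 2cos(α−β) − 2d(sin α − sin β))/8 = -10.878981, |c| > 1 → infeasible
Shortest: LSL with L = 86.737354 m ≈ 86.7374 m
Convert LSL to answer units (arcs ×180/π): t = 2.510761·180/π = 143.8560°, p = ρ·p = 6.86·9.748428 = 66.8742 m, q = 0.384740·180/π = 22.0440°, L = 86.7374 m.

LSL: t = 143.8560°, p = 66.8742 m, q = 22.0440°, L = 86.7374 m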